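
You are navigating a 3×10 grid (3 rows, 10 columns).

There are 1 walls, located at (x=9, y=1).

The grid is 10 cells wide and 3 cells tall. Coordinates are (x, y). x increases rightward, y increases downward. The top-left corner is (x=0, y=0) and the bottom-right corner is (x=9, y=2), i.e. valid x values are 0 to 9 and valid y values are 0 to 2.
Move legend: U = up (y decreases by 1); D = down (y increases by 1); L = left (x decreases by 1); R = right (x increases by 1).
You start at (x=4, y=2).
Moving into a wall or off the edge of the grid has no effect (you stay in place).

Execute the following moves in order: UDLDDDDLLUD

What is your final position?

Start: (x=4, y=2)
  U (up): (x=4, y=2) -> (x=4, y=1)
  D (down): (x=4, y=1) -> (x=4, y=2)
  L (left): (x=4, y=2) -> (x=3, y=2)
  [×4]D (down): blocked, stay at (x=3, y=2)
  L (left): (x=3, y=2) -> (x=2, y=2)
  L (left): (x=2, y=2) -> (x=1, y=2)
  U (up): (x=1, y=2) -> (x=1, y=1)
  D (down): (x=1, y=1) -> (x=1, y=2)
Final: (x=1, y=2)

Answer: Final position: (x=1, y=2)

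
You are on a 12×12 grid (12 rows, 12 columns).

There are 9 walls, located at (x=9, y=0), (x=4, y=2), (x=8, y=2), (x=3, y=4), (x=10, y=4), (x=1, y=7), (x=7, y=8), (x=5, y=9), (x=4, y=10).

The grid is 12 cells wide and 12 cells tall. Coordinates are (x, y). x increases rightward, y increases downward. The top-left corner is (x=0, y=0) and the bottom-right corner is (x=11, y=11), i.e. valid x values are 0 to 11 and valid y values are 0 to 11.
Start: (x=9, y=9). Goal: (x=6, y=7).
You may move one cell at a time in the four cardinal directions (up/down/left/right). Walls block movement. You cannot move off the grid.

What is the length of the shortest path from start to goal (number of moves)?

Answer: Shortest path length: 5

Derivation:
BFS from (x=9, y=9) until reaching (x=6, y=7):
  Distance 0: (x=9, y=9)
  Distance 1: (x=9, y=8), (x=8, y=9), (x=10, y=9), (x=9, y=10)
  Distance 2: (x=9, y=7), (x=8, y=8), (x=10, y=8), (x=7, y=9), (x=11, y=9), (x=8, y=10), (x=10, y=10), (x=9, y=11)
  Distance 3: (x=9, y=6), (x=8, y=7), (x=10, y=7), (x=11, y=8), (x=6, y=9), (x=7, y=10), (x=11, y=10), (x=8, y=11), (x=10, y=11)
  Distance 4: (x=9, y=5), (x=8, y=6), (x=10, y=6), (x=7, y=7), (x=11, y=7), (x=6, y=8), (x=6, y=10), (x=7, y=11), (x=11, y=11)
  Distance 5: (x=9, y=4), (x=8, y=5), (x=10, y=5), (x=7, y=6), (x=11, y=6), (x=6, y=7), (x=5, y=8), (x=5, y=10), (x=6, y=11)  <- goal reached here
One shortest path (5 moves): (x=9, y=9) -> (x=8, y=9) -> (x=7, y=9) -> (x=6, y=9) -> (x=6, y=8) -> (x=6, y=7)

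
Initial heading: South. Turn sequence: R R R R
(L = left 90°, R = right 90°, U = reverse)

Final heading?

Answer: Final heading: South

Derivation:
Start: South
  R (right (90° clockwise)) -> West
  R (right (90° clockwise)) -> North
  R (right (90° clockwise)) -> East
  R (right (90° clockwise)) -> South
Final: South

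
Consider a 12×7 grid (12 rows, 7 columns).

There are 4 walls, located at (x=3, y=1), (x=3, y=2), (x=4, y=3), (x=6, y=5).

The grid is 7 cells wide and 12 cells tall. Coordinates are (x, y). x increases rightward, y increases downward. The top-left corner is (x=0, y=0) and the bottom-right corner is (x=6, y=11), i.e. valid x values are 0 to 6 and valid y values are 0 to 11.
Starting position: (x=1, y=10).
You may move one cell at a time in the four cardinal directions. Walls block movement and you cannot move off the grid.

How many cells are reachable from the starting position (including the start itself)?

Answer: Reachable cells: 80

Derivation:
BFS flood-fill from (x=1, y=10):
  Distance 0: (x=1, y=10)
  Distance 1: (x=1, y=9), (x=0, y=10), (x=2, y=10), (x=1, y=11)
  Distance 2: (x=1, y=8), (x=0, y=9), (x=2, y=9), (x=3, y=10), (x=0, y=11), (x=2, y=11)
  Distance 3: (x=1, y=7), (x=0, y=8), (x=2, y=8), (x=3, y=9), (x=4, y=10), (x=3, y=11)
  Distance 4: (x=1, y=6), (x=0, y=7), (x=2, y=7), (x=3, y=8), (x=4, y=9), (x=5, y=10), (x=4, y=11)
  Distance 5: (x=1, y=5), (x=0, y=6), (x=2, y=6), (x=3, y=7), (x=4, y=8), (x=5, y=9), (x=6, y=10), (x=5, y=11)
  Distance 6: (x=1, y=4), (x=0, y=5), (x=2, y=5), (x=3, y=6), (x=4, y=7), (x=5, y=8), (x=6, y=9), (x=6, y=11)
  Distance 7: (x=1, y=3), (x=0, y=4), (x=2, y=4), (x=3, y=5), (x=4, y=6), (x=5, y=7), (x=6, y=8)
  Distance 8: (x=1, y=2), (x=0, y=3), (x=2, y=3), (x=3, y=4), (x=4, y=5), (x=5, y=6), (x=6, y=7)
  Distance 9: (x=1, y=1), (x=0, y=2), (x=2, y=2), (x=3, y=3), (x=4, y=4), (x=5, y=5), (x=6, y=6)
  Distance 10: (x=1, y=0), (x=0, y=1), (x=2, y=1), (x=5, y=4)
  Distance 11: (x=0, y=0), (x=2, y=0), (x=5, y=3), (x=6, y=4)
  Distance 12: (x=3, y=0), (x=5, y=2), (x=6, y=3)
  Distance 13: (x=4, y=0), (x=5, y=1), (x=4, y=2), (x=6, y=2)
  Distance 14: (x=5, y=0), (x=4, y=1), (x=6, y=1)
  Distance 15: (x=6, y=0)
Total reachable: 80 (grid has 80 open cells total)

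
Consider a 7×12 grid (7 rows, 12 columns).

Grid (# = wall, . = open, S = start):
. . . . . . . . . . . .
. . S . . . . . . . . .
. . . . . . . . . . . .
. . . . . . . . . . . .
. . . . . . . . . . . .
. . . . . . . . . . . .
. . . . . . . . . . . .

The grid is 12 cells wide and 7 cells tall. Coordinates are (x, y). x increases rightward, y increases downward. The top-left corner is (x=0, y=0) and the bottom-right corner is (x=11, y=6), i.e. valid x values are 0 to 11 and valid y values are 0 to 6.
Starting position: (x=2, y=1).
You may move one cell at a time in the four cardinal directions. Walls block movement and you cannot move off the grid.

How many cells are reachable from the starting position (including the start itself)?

BFS flood-fill from (x=2, y=1):
  Distance 0: (x=2, y=1)
  Distance 1: (x=2, y=0), (x=1, y=1), (x=3, y=1), (x=2, y=2)
  Distance 2: (x=1, y=0), (x=3, y=0), (x=0, y=1), (x=4, y=1), (x=1, y=2), (x=3, y=2), (x=2, y=3)
  Distance 3: (x=0, y=0), (x=4, y=0), (x=5, y=1), (x=0, y=2), (x=4, y=2), (x=1, y=3), (x=3, y=3), (x=2, y=4)
  Distance 4: (x=5, y=0), (x=6, y=1), (x=5, y=2), (x=0, y=3), (x=4, y=3), (x=1, y=4), (x=3, y=4), (x=2, y=5)
  Distance 5: (x=6, y=0), (x=7, y=1), (x=6, y=2), (x=5, y=3), (x=0, y=4), (x=4, y=4), (x=1, y=5), (x=3, y=5), (x=2, y=6)
  Distance 6: (x=7, y=0), (x=8, y=1), (x=7, y=2), (x=6, y=3), (x=5, y=4), (x=0, y=5), (x=4, y=5), (x=1, y=6), (x=3, y=6)
  Distance 7: (x=8, y=0), (x=9, y=1), (x=8, y=2), (x=7, y=3), (x=6, y=4), (x=5, y=5), (x=0, y=6), (x=4, y=6)
  Distance 8: (x=9, y=0), (x=10, y=1), (x=9, y=2), (x=8, y=3), (x=7, y=4), (x=6, y=5), (x=5, y=6)
  Distance 9: (x=10, y=0), (x=11, y=1), (x=10, y=2), (x=9, y=3), (x=8, y=4), (x=7, y=5), (x=6, y=6)
  Distance 10: (x=11, y=0), (x=11, y=2), (x=10, y=3), (x=9, y=4), (x=8, y=5), (x=7, y=6)
  Distance 11: (x=11, y=3), (x=10, y=4), (x=9, y=5), (x=8, y=6)
  Distance 12: (x=11, y=4), (x=10, y=5), (x=9, y=6)
  Distance 13: (x=11, y=5), (x=10, y=6)
  Distance 14: (x=11, y=6)
Total reachable: 84 (grid has 84 open cells total)

Answer: Reachable cells: 84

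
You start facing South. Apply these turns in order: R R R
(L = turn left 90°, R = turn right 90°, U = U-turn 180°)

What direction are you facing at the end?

Start: South
  R (right (90° clockwise)) -> West
  R (right (90° clockwise)) -> North
  R (right (90° clockwise)) -> East
Final: East

Answer: Final heading: East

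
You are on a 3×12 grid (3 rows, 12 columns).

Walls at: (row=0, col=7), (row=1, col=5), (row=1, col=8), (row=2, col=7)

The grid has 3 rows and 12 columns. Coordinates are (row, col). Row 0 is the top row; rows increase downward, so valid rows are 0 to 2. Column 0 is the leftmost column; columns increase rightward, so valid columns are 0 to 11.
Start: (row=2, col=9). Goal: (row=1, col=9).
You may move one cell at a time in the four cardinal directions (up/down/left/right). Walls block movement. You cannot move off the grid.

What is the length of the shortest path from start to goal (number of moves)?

BFS from (row=2, col=9) until reaching (row=1, col=9):
  Distance 0: (row=2, col=9)
  Distance 1: (row=1, col=9), (row=2, col=8), (row=2, col=10)  <- goal reached here
One shortest path (1 moves): (row=2, col=9) -> (row=1, col=9)

Answer: Shortest path length: 1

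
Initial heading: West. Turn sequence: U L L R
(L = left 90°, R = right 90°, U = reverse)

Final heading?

Answer: Final heading: North

Derivation:
Start: West
  U (U-turn (180°)) -> East
  L (left (90° counter-clockwise)) -> North
  L (left (90° counter-clockwise)) -> West
  R (right (90° clockwise)) -> North
Final: North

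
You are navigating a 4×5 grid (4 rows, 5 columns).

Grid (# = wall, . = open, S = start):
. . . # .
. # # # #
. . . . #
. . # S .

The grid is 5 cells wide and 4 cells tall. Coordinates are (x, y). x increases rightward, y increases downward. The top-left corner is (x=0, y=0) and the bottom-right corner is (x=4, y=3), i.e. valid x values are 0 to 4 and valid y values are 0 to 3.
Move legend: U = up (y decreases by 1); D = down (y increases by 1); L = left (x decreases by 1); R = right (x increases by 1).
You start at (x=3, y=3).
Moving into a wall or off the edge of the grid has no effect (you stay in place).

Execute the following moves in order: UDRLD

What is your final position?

Start: (x=3, y=3)
  U (up): (x=3, y=3) -> (x=3, y=2)
  D (down): (x=3, y=2) -> (x=3, y=3)
  R (right): (x=3, y=3) -> (x=4, y=3)
  L (left): (x=4, y=3) -> (x=3, y=3)
  D (down): blocked, stay at (x=3, y=3)
Final: (x=3, y=3)

Answer: Final position: (x=3, y=3)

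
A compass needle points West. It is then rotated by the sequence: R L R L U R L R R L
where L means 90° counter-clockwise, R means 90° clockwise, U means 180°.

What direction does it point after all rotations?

Start: West
  R (right (90° clockwise)) -> North
  L (left (90° counter-clockwise)) -> West
  R (right (90° clockwise)) -> North
  L (left (90° counter-clockwise)) -> West
  U (U-turn (180°)) -> East
  R (right (90° clockwise)) -> South
  L (left (90° counter-clockwise)) -> East
  R (right (90° clockwise)) -> South
  R (right (90° clockwise)) -> West
  L (left (90° counter-clockwise)) -> South
Final: South

Answer: Final heading: South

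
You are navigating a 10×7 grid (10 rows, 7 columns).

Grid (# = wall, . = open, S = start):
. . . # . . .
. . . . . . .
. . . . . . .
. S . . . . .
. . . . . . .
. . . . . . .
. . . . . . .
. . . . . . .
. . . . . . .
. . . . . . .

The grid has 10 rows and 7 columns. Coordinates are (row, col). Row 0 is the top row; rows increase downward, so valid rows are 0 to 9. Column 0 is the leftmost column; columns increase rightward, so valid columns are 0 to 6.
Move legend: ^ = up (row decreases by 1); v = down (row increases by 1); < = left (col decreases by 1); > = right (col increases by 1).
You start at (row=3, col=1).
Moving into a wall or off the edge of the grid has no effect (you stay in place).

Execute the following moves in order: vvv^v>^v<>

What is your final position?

Start: (row=3, col=1)
  v (down): (row=3, col=1) -> (row=4, col=1)
  v (down): (row=4, col=1) -> (row=5, col=1)
  v (down): (row=5, col=1) -> (row=6, col=1)
  ^ (up): (row=6, col=1) -> (row=5, col=1)
  v (down): (row=5, col=1) -> (row=6, col=1)
  > (right): (row=6, col=1) -> (row=6, col=2)
  ^ (up): (row=6, col=2) -> (row=5, col=2)
  v (down): (row=5, col=2) -> (row=6, col=2)
  < (left): (row=6, col=2) -> (row=6, col=1)
  > (right): (row=6, col=1) -> (row=6, col=2)
Final: (row=6, col=2)

Answer: Final position: (row=6, col=2)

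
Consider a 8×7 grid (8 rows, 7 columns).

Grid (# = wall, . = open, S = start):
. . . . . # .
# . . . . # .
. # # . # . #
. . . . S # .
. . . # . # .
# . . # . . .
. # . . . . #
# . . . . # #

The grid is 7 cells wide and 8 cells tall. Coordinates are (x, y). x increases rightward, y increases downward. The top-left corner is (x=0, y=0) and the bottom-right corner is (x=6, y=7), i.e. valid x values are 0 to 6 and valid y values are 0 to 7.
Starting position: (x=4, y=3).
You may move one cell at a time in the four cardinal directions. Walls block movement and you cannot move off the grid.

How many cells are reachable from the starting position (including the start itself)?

BFS flood-fill from (x=4, y=3):
  Distance 0: (x=4, y=3)
  Distance 1: (x=3, y=3), (x=4, y=4)
  Distance 2: (x=3, y=2), (x=2, y=3), (x=4, y=5)
  Distance 3: (x=3, y=1), (x=1, y=3), (x=2, y=4), (x=5, y=5), (x=4, y=6)
  Distance 4: (x=3, y=0), (x=2, y=1), (x=4, y=1), (x=0, y=3), (x=1, y=4), (x=2, y=5), (x=6, y=5), (x=3, y=6), (x=5, y=6), (x=4, y=7)
  Distance 5: (x=2, y=0), (x=4, y=0), (x=1, y=1), (x=0, y=2), (x=0, y=4), (x=6, y=4), (x=1, y=5), (x=2, y=6), (x=3, y=7)
  Distance 6: (x=1, y=0), (x=6, y=3), (x=2, y=7)
  Distance 7: (x=0, y=0), (x=1, y=7)
Total reachable: 35 (grid has 39 open cells total)

Answer: Reachable cells: 35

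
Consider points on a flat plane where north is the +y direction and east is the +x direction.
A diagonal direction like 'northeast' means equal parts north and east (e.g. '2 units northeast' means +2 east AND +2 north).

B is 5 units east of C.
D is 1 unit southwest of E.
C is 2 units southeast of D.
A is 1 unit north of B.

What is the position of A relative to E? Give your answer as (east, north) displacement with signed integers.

Place E at the origin (east=0, north=0).
  D is 1 unit southwest of E: delta (east=-1, north=-1); D at (east=-1, north=-1).
  C is 2 units southeast of D: delta (east=+2, north=-2); C at (east=1, north=-3).
  B is 5 units east of C: delta (east=+5, north=+0); B at (east=6, north=-3).
  A is 1 unit north of B: delta (east=+0, north=+1); A at (east=6, north=-2).
Therefore A relative to E: (east=6, north=-2).

Answer: A is at (east=6, north=-2) relative to E.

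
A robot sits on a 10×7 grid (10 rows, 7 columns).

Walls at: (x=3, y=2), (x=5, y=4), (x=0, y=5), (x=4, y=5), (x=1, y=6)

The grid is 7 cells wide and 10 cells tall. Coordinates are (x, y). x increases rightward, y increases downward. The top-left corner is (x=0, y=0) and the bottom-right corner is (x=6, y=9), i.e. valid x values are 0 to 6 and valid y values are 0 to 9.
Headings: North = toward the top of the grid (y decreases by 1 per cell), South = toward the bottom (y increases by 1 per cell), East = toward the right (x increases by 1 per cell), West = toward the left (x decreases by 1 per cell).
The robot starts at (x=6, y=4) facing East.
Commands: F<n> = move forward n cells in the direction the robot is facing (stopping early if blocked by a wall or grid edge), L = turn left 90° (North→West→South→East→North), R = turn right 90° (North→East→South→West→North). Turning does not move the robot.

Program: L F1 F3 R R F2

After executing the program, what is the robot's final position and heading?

Start: (x=6, y=4), facing East
  L: turn left, now facing North
  F1: move forward 1, now at (x=6, y=3)
  F3: move forward 3, now at (x=6, y=0)
  R: turn right, now facing East
  R: turn right, now facing South
  F2: move forward 2, now at (x=6, y=2)
Final: (x=6, y=2), facing South

Answer: Final position: (x=6, y=2), facing South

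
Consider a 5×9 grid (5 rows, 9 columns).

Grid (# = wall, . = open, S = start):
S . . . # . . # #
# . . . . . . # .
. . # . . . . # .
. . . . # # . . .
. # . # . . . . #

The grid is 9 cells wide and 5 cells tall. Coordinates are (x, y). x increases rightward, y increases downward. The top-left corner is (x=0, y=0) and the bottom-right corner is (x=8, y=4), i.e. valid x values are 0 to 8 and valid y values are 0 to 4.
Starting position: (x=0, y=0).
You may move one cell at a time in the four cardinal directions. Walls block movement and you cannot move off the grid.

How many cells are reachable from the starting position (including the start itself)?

Answer: Reachable cells: 33

Derivation:
BFS flood-fill from (x=0, y=0):
  Distance 0: (x=0, y=0)
  Distance 1: (x=1, y=0)
  Distance 2: (x=2, y=0), (x=1, y=1)
  Distance 3: (x=3, y=0), (x=2, y=1), (x=1, y=2)
  Distance 4: (x=3, y=1), (x=0, y=2), (x=1, y=3)
  Distance 5: (x=4, y=1), (x=3, y=2), (x=0, y=3), (x=2, y=3)
  Distance 6: (x=5, y=1), (x=4, y=2), (x=3, y=3), (x=0, y=4), (x=2, y=4)
  Distance 7: (x=5, y=0), (x=6, y=1), (x=5, y=2)
  Distance 8: (x=6, y=0), (x=6, y=2)
  Distance 9: (x=6, y=3)
  Distance 10: (x=7, y=3), (x=6, y=4)
  Distance 11: (x=8, y=3), (x=5, y=4), (x=7, y=4)
  Distance 12: (x=8, y=2), (x=4, y=4)
  Distance 13: (x=8, y=1)
Total reachable: 33 (grid has 33 open cells total)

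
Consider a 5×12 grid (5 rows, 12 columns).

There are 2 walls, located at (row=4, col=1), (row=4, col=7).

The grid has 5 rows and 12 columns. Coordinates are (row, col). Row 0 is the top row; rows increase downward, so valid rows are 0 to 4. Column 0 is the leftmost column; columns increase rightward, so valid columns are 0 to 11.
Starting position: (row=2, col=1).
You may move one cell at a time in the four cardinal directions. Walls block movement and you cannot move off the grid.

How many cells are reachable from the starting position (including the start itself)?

Answer: Reachable cells: 58

Derivation:
BFS flood-fill from (row=2, col=1):
  Distance 0: (row=2, col=1)
  Distance 1: (row=1, col=1), (row=2, col=0), (row=2, col=2), (row=3, col=1)
  Distance 2: (row=0, col=1), (row=1, col=0), (row=1, col=2), (row=2, col=3), (row=3, col=0), (row=3, col=2)
  Distance 3: (row=0, col=0), (row=0, col=2), (row=1, col=3), (row=2, col=4), (row=3, col=3), (row=4, col=0), (row=4, col=2)
  Distance 4: (row=0, col=3), (row=1, col=4), (row=2, col=5), (row=3, col=4), (row=4, col=3)
  Distance 5: (row=0, col=4), (row=1, col=5), (row=2, col=6), (row=3, col=5), (row=4, col=4)
  Distance 6: (row=0, col=5), (row=1, col=6), (row=2, col=7), (row=3, col=6), (row=4, col=5)
  Distance 7: (row=0, col=6), (row=1, col=7), (row=2, col=8), (row=3, col=7), (row=4, col=6)
  Distance 8: (row=0, col=7), (row=1, col=8), (row=2, col=9), (row=3, col=8)
  Distance 9: (row=0, col=8), (row=1, col=9), (row=2, col=10), (row=3, col=9), (row=4, col=8)
  Distance 10: (row=0, col=9), (row=1, col=10), (row=2, col=11), (row=3, col=10), (row=4, col=9)
  Distance 11: (row=0, col=10), (row=1, col=11), (row=3, col=11), (row=4, col=10)
  Distance 12: (row=0, col=11), (row=4, col=11)
Total reachable: 58 (grid has 58 open cells total)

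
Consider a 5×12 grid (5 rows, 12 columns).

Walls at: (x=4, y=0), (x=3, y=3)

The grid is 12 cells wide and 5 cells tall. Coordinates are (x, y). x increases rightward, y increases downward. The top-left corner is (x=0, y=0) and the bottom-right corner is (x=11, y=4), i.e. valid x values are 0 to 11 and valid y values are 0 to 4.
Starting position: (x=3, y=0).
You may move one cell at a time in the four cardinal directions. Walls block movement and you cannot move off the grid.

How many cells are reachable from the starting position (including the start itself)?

Answer: Reachable cells: 58

Derivation:
BFS flood-fill from (x=3, y=0):
  Distance 0: (x=3, y=0)
  Distance 1: (x=2, y=0), (x=3, y=1)
  Distance 2: (x=1, y=0), (x=2, y=1), (x=4, y=1), (x=3, y=2)
  Distance 3: (x=0, y=0), (x=1, y=1), (x=5, y=1), (x=2, y=2), (x=4, y=2)
  Distance 4: (x=5, y=0), (x=0, y=1), (x=6, y=1), (x=1, y=2), (x=5, y=2), (x=2, y=3), (x=4, y=3)
  Distance 5: (x=6, y=0), (x=7, y=1), (x=0, y=2), (x=6, y=2), (x=1, y=3), (x=5, y=3), (x=2, y=4), (x=4, y=4)
  Distance 6: (x=7, y=0), (x=8, y=1), (x=7, y=2), (x=0, y=3), (x=6, y=3), (x=1, y=4), (x=3, y=4), (x=5, y=4)
  Distance 7: (x=8, y=0), (x=9, y=1), (x=8, y=2), (x=7, y=3), (x=0, y=4), (x=6, y=4)
  Distance 8: (x=9, y=0), (x=10, y=1), (x=9, y=2), (x=8, y=3), (x=7, y=4)
  Distance 9: (x=10, y=0), (x=11, y=1), (x=10, y=2), (x=9, y=3), (x=8, y=4)
  Distance 10: (x=11, y=0), (x=11, y=2), (x=10, y=3), (x=9, y=4)
  Distance 11: (x=11, y=3), (x=10, y=4)
  Distance 12: (x=11, y=4)
Total reachable: 58 (grid has 58 open cells total)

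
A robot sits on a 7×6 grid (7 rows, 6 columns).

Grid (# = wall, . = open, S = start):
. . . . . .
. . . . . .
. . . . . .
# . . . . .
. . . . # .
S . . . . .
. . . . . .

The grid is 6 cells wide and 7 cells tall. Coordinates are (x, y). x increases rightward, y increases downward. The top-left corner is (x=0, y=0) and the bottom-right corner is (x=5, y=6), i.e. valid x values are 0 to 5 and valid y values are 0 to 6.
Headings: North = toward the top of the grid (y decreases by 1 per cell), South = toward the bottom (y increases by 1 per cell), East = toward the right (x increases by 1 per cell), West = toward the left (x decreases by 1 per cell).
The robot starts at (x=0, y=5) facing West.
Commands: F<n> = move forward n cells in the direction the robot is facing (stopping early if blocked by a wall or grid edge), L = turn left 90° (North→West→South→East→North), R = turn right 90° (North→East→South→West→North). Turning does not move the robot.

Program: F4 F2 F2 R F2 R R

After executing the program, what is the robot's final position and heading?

Answer: Final position: (x=0, y=4), facing South

Derivation:
Start: (x=0, y=5), facing West
  F4: move forward 0/4 (blocked), now at (x=0, y=5)
  F2: move forward 0/2 (blocked), now at (x=0, y=5)
  F2: move forward 0/2 (blocked), now at (x=0, y=5)
  R: turn right, now facing North
  F2: move forward 1/2 (blocked), now at (x=0, y=4)
  R: turn right, now facing East
  R: turn right, now facing South
Final: (x=0, y=4), facing South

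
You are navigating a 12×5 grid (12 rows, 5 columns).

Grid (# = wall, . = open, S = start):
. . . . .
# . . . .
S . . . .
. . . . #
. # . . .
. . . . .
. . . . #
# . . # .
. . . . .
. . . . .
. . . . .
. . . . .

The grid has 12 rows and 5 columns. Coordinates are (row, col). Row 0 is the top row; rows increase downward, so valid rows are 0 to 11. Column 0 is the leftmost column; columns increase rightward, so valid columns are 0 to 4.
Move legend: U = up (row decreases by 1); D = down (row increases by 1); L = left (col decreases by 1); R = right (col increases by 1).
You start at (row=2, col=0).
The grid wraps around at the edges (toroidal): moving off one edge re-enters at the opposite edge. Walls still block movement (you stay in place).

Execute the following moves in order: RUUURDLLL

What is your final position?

Start: (row=2, col=0)
  R (right): (row=2, col=0) -> (row=2, col=1)
  U (up): (row=2, col=1) -> (row=1, col=1)
  U (up): (row=1, col=1) -> (row=0, col=1)
  U (up): (row=0, col=1) -> (row=11, col=1)
  R (right): (row=11, col=1) -> (row=11, col=2)
  D (down): (row=11, col=2) -> (row=0, col=2)
  L (left): (row=0, col=2) -> (row=0, col=1)
  L (left): (row=0, col=1) -> (row=0, col=0)
  L (left): (row=0, col=0) -> (row=0, col=4)
Final: (row=0, col=4)

Answer: Final position: (row=0, col=4)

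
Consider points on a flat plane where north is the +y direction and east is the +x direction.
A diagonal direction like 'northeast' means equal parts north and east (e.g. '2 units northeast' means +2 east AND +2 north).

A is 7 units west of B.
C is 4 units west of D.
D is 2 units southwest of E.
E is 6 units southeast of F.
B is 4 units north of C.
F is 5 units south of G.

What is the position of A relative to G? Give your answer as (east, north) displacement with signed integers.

Answer: A is at (east=-7, north=-9) relative to G.

Derivation:
Place G at the origin (east=0, north=0).
  F is 5 units south of G: delta (east=+0, north=-5); F at (east=0, north=-5).
  E is 6 units southeast of F: delta (east=+6, north=-6); E at (east=6, north=-11).
  D is 2 units southwest of E: delta (east=-2, north=-2); D at (east=4, north=-13).
  C is 4 units west of D: delta (east=-4, north=+0); C at (east=0, north=-13).
  B is 4 units north of C: delta (east=+0, north=+4); B at (east=0, north=-9).
  A is 7 units west of B: delta (east=-7, north=+0); A at (east=-7, north=-9).
Therefore A relative to G: (east=-7, north=-9).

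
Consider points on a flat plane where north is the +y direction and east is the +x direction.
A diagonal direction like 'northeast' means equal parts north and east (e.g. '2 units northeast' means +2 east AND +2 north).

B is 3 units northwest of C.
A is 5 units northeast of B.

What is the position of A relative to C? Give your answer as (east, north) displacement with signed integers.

Answer: A is at (east=2, north=8) relative to C.

Derivation:
Place C at the origin (east=0, north=0).
  B is 3 units northwest of C: delta (east=-3, north=+3); B at (east=-3, north=3).
  A is 5 units northeast of B: delta (east=+5, north=+5); A at (east=2, north=8).
Therefore A relative to C: (east=2, north=8).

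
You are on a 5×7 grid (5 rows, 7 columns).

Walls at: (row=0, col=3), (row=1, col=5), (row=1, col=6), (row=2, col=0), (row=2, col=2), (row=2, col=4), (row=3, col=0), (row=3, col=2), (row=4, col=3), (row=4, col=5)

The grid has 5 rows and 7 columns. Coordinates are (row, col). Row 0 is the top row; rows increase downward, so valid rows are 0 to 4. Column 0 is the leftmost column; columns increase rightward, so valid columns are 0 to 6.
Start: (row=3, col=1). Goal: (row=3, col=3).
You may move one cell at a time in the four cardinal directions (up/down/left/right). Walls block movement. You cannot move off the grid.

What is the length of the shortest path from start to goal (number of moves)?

Answer: Shortest path length: 6

Derivation:
BFS from (row=3, col=1) until reaching (row=3, col=3):
  Distance 0: (row=3, col=1)
  Distance 1: (row=2, col=1), (row=4, col=1)
  Distance 2: (row=1, col=1), (row=4, col=0), (row=4, col=2)
  Distance 3: (row=0, col=1), (row=1, col=0), (row=1, col=2)
  Distance 4: (row=0, col=0), (row=0, col=2), (row=1, col=3)
  Distance 5: (row=1, col=4), (row=2, col=3)
  Distance 6: (row=0, col=4), (row=3, col=3)  <- goal reached here
One shortest path (6 moves): (row=3, col=1) -> (row=2, col=1) -> (row=1, col=1) -> (row=1, col=2) -> (row=1, col=3) -> (row=2, col=3) -> (row=3, col=3)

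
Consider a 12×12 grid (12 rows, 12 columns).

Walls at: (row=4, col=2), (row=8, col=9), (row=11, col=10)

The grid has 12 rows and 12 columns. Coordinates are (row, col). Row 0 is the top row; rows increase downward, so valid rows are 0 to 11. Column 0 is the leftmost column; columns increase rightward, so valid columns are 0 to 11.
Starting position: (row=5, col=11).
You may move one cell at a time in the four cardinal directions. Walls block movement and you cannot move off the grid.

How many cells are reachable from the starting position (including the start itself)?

BFS flood-fill from (row=5, col=11):
  Distance 0: (row=5, col=11)
  Distance 1: (row=4, col=11), (row=5, col=10), (row=6, col=11)
  Distance 2: (row=3, col=11), (row=4, col=10), (row=5, col=9), (row=6, col=10), (row=7, col=11)
  Distance 3: (row=2, col=11), (row=3, col=10), (row=4, col=9), (row=5, col=8), (row=6, col=9), (row=7, col=10), (row=8, col=11)
  Distance 4: (row=1, col=11), (row=2, col=10), (row=3, col=9), (row=4, col=8), (row=5, col=7), (row=6, col=8), (row=7, col=9), (row=8, col=10), (row=9, col=11)
  Distance 5: (row=0, col=11), (row=1, col=10), (row=2, col=9), (row=3, col=8), (row=4, col=7), (row=5, col=6), (row=6, col=7), (row=7, col=8), (row=9, col=10), (row=10, col=11)
  Distance 6: (row=0, col=10), (row=1, col=9), (row=2, col=8), (row=3, col=7), (row=4, col=6), (row=5, col=5), (row=6, col=6), (row=7, col=7), (row=8, col=8), (row=9, col=9), (row=10, col=10), (row=11, col=11)
  Distance 7: (row=0, col=9), (row=1, col=8), (row=2, col=7), (row=3, col=6), (row=4, col=5), (row=5, col=4), (row=6, col=5), (row=7, col=6), (row=8, col=7), (row=9, col=8), (row=10, col=9)
  Distance 8: (row=0, col=8), (row=1, col=7), (row=2, col=6), (row=3, col=5), (row=4, col=4), (row=5, col=3), (row=6, col=4), (row=7, col=5), (row=8, col=6), (row=9, col=7), (row=10, col=8), (row=11, col=9)
  Distance 9: (row=0, col=7), (row=1, col=6), (row=2, col=5), (row=3, col=4), (row=4, col=3), (row=5, col=2), (row=6, col=3), (row=7, col=4), (row=8, col=5), (row=9, col=6), (row=10, col=7), (row=11, col=8)
  Distance 10: (row=0, col=6), (row=1, col=5), (row=2, col=4), (row=3, col=3), (row=5, col=1), (row=6, col=2), (row=7, col=3), (row=8, col=4), (row=9, col=5), (row=10, col=6), (row=11, col=7)
  Distance 11: (row=0, col=5), (row=1, col=4), (row=2, col=3), (row=3, col=2), (row=4, col=1), (row=5, col=0), (row=6, col=1), (row=7, col=2), (row=8, col=3), (row=9, col=4), (row=10, col=5), (row=11, col=6)
  Distance 12: (row=0, col=4), (row=1, col=3), (row=2, col=2), (row=3, col=1), (row=4, col=0), (row=6, col=0), (row=7, col=1), (row=8, col=2), (row=9, col=3), (row=10, col=4), (row=11, col=5)
  Distance 13: (row=0, col=3), (row=1, col=2), (row=2, col=1), (row=3, col=0), (row=7, col=0), (row=8, col=1), (row=9, col=2), (row=10, col=3), (row=11, col=4)
  Distance 14: (row=0, col=2), (row=1, col=1), (row=2, col=0), (row=8, col=0), (row=9, col=1), (row=10, col=2), (row=11, col=3)
  Distance 15: (row=0, col=1), (row=1, col=0), (row=9, col=0), (row=10, col=1), (row=11, col=2)
  Distance 16: (row=0, col=0), (row=10, col=0), (row=11, col=1)
  Distance 17: (row=11, col=0)
Total reachable: 141 (grid has 141 open cells total)

Answer: Reachable cells: 141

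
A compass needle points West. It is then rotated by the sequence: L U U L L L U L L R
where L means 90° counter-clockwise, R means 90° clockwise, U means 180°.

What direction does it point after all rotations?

Start: West
  L (left (90° counter-clockwise)) -> South
  U (U-turn (180°)) -> North
  U (U-turn (180°)) -> South
  L (left (90° counter-clockwise)) -> East
  L (left (90° counter-clockwise)) -> North
  L (left (90° counter-clockwise)) -> West
  U (U-turn (180°)) -> East
  L (left (90° counter-clockwise)) -> North
  L (left (90° counter-clockwise)) -> West
  R (right (90° clockwise)) -> North
Final: North

Answer: Final heading: North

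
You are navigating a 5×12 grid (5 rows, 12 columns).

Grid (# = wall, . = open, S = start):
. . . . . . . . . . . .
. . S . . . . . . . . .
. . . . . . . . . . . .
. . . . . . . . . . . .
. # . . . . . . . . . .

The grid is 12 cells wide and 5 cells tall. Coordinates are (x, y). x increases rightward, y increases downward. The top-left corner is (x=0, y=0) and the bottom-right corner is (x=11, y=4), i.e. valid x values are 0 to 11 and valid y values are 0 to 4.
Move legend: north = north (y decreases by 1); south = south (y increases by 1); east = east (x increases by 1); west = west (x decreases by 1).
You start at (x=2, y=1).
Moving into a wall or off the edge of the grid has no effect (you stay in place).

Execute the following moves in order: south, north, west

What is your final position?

Answer: Final position: (x=1, y=1)

Derivation:
Start: (x=2, y=1)
  south (south): (x=2, y=1) -> (x=2, y=2)
  north (north): (x=2, y=2) -> (x=2, y=1)
  west (west): (x=2, y=1) -> (x=1, y=1)
Final: (x=1, y=1)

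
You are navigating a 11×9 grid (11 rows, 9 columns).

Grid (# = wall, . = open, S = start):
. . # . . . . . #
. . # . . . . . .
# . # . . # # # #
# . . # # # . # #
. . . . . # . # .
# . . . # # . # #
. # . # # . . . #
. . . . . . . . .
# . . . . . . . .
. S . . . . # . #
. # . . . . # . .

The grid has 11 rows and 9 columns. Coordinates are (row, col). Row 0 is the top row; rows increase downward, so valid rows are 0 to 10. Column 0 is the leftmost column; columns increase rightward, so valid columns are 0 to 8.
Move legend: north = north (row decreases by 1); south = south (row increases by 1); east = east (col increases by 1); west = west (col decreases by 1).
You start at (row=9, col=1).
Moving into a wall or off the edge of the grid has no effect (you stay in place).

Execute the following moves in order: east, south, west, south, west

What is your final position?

Start: (row=9, col=1)
  east (east): (row=9, col=1) -> (row=9, col=2)
  south (south): (row=9, col=2) -> (row=10, col=2)
  west (west): blocked, stay at (row=10, col=2)
  south (south): blocked, stay at (row=10, col=2)
  west (west): blocked, stay at (row=10, col=2)
Final: (row=10, col=2)

Answer: Final position: (row=10, col=2)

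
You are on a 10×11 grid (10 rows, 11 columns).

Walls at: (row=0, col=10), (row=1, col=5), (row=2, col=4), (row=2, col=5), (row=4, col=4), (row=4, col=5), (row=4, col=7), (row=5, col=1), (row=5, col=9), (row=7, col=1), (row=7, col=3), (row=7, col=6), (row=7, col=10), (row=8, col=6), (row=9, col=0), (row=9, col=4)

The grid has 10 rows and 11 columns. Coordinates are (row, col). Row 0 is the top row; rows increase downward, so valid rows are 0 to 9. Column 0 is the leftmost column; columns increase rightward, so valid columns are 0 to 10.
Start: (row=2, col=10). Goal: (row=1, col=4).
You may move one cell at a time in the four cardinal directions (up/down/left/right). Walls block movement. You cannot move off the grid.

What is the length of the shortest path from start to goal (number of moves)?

Answer: Shortest path length: 9

Derivation:
BFS from (row=2, col=10) until reaching (row=1, col=4):
  Distance 0: (row=2, col=10)
  Distance 1: (row=1, col=10), (row=2, col=9), (row=3, col=10)
  Distance 2: (row=1, col=9), (row=2, col=8), (row=3, col=9), (row=4, col=10)
  Distance 3: (row=0, col=9), (row=1, col=8), (row=2, col=7), (row=3, col=8), (row=4, col=9), (row=5, col=10)
  Distance 4: (row=0, col=8), (row=1, col=7), (row=2, col=6), (row=3, col=7), (row=4, col=8), (row=6, col=10)
  Distance 5: (row=0, col=7), (row=1, col=6), (row=3, col=6), (row=5, col=8), (row=6, col=9)
  Distance 6: (row=0, col=6), (row=3, col=5), (row=4, col=6), (row=5, col=7), (row=6, col=8), (row=7, col=9)
  Distance 7: (row=0, col=5), (row=3, col=4), (row=5, col=6), (row=6, col=7), (row=7, col=8), (row=8, col=9)
  Distance 8: (row=0, col=4), (row=3, col=3), (row=5, col=5), (row=6, col=6), (row=7, col=7), (row=8, col=8), (row=8, col=10), (row=9, col=9)
  Distance 9: (row=0, col=3), (row=1, col=4), (row=2, col=3), (row=3, col=2), (row=4, col=3), (row=5, col=4), (row=6, col=5), (row=8, col=7), (row=9, col=8), (row=9, col=10)  <- goal reached here
One shortest path (9 moves): (row=2, col=10) -> (row=2, col=9) -> (row=2, col=8) -> (row=2, col=7) -> (row=2, col=6) -> (row=1, col=6) -> (row=0, col=6) -> (row=0, col=5) -> (row=0, col=4) -> (row=1, col=4)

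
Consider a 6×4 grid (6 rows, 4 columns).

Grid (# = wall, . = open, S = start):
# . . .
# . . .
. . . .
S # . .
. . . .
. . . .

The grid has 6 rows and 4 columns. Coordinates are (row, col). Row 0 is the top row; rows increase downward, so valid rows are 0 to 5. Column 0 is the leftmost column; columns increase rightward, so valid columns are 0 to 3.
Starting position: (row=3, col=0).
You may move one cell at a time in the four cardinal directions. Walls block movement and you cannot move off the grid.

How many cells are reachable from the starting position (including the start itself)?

BFS flood-fill from (row=3, col=0):
  Distance 0: (row=3, col=0)
  Distance 1: (row=2, col=0), (row=4, col=0)
  Distance 2: (row=2, col=1), (row=4, col=1), (row=5, col=0)
  Distance 3: (row=1, col=1), (row=2, col=2), (row=4, col=2), (row=5, col=1)
  Distance 4: (row=0, col=1), (row=1, col=2), (row=2, col=3), (row=3, col=2), (row=4, col=3), (row=5, col=2)
  Distance 5: (row=0, col=2), (row=1, col=3), (row=3, col=3), (row=5, col=3)
  Distance 6: (row=0, col=3)
Total reachable: 21 (grid has 21 open cells total)

Answer: Reachable cells: 21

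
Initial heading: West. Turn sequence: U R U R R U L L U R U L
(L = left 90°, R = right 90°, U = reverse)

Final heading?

Answer: Final heading: South

Derivation:
Start: West
  U (U-turn (180°)) -> East
  R (right (90° clockwise)) -> South
  U (U-turn (180°)) -> North
  R (right (90° clockwise)) -> East
  R (right (90° clockwise)) -> South
  U (U-turn (180°)) -> North
  L (left (90° counter-clockwise)) -> West
  L (left (90° counter-clockwise)) -> South
  U (U-turn (180°)) -> North
  R (right (90° clockwise)) -> East
  U (U-turn (180°)) -> West
  L (left (90° counter-clockwise)) -> South
Final: South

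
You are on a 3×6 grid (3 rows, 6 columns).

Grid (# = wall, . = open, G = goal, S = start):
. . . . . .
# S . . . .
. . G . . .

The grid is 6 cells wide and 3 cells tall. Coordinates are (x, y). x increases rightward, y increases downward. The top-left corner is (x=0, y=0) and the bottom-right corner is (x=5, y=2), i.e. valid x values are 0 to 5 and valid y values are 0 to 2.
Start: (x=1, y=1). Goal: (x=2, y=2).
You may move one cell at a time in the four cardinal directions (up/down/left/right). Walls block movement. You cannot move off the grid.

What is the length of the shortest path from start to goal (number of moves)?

BFS from (x=1, y=1) until reaching (x=2, y=2):
  Distance 0: (x=1, y=1)
  Distance 1: (x=1, y=0), (x=2, y=1), (x=1, y=2)
  Distance 2: (x=0, y=0), (x=2, y=0), (x=3, y=1), (x=0, y=2), (x=2, y=2)  <- goal reached here
One shortest path (2 moves): (x=1, y=1) -> (x=2, y=1) -> (x=2, y=2)

Answer: Shortest path length: 2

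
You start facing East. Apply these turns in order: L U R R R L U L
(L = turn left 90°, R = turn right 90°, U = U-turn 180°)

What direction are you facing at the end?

Start: East
  L (left (90° counter-clockwise)) -> North
  U (U-turn (180°)) -> South
  R (right (90° clockwise)) -> West
  R (right (90° clockwise)) -> North
  R (right (90° clockwise)) -> East
  L (left (90° counter-clockwise)) -> North
  U (U-turn (180°)) -> South
  L (left (90° counter-clockwise)) -> East
Final: East

Answer: Final heading: East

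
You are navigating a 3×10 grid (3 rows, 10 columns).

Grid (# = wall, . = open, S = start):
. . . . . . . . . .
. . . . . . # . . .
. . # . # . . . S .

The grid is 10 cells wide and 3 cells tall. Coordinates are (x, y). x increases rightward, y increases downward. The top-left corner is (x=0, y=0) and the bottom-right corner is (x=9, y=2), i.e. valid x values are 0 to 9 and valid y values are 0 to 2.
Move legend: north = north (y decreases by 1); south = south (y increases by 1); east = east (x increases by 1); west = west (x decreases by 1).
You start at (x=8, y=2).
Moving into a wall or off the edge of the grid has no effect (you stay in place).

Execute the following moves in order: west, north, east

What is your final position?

Answer: Final position: (x=8, y=1)

Derivation:
Start: (x=8, y=2)
  west (west): (x=8, y=2) -> (x=7, y=2)
  north (north): (x=7, y=2) -> (x=7, y=1)
  east (east): (x=7, y=1) -> (x=8, y=1)
Final: (x=8, y=1)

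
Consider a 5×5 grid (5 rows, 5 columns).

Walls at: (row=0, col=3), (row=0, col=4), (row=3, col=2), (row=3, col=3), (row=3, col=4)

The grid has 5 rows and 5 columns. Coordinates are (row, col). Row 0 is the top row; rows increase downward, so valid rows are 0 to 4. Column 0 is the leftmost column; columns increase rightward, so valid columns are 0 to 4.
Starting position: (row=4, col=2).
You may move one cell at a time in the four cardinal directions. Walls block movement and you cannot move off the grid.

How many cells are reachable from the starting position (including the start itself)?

Answer: Reachable cells: 20

Derivation:
BFS flood-fill from (row=4, col=2):
  Distance 0: (row=4, col=2)
  Distance 1: (row=4, col=1), (row=4, col=3)
  Distance 2: (row=3, col=1), (row=4, col=0), (row=4, col=4)
  Distance 3: (row=2, col=1), (row=3, col=0)
  Distance 4: (row=1, col=1), (row=2, col=0), (row=2, col=2)
  Distance 5: (row=0, col=1), (row=1, col=0), (row=1, col=2), (row=2, col=3)
  Distance 6: (row=0, col=0), (row=0, col=2), (row=1, col=3), (row=2, col=4)
  Distance 7: (row=1, col=4)
Total reachable: 20 (grid has 20 open cells total)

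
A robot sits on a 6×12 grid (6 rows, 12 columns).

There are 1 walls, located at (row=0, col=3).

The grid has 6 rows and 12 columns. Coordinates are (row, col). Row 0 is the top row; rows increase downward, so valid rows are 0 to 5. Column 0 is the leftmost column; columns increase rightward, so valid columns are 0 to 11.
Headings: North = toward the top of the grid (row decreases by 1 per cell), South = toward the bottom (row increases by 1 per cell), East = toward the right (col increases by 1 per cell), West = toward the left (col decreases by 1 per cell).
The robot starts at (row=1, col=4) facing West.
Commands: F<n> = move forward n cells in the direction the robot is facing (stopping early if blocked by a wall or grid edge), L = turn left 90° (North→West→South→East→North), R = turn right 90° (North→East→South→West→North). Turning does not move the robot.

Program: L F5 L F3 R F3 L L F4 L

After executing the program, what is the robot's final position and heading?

Start: (row=1, col=4), facing West
  L: turn left, now facing South
  F5: move forward 4/5 (blocked), now at (row=5, col=4)
  L: turn left, now facing East
  F3: move forward 3, now at (row=5, col=7)
  R: turn right, now facing South
  F3: move forward 0/3 (blocked), now at (row=5, col=7)
  L: turn left, now facing East
  L: turn left, now facing North
  F4: move forward 4, now at (row=1, col=7)
  L: turn left, now facing West
Final: (row=1, col=7), facing West

Answer: Final position: (row=1, col=7), facing West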